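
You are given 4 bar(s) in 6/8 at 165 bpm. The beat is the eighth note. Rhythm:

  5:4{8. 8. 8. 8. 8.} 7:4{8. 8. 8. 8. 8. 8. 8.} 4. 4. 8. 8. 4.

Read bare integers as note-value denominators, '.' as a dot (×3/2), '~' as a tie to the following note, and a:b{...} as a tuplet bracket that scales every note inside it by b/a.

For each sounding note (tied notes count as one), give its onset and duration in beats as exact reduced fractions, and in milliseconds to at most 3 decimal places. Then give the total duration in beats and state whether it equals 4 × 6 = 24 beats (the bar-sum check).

1) 0.0ms=0b +436.364ms=6/5b
2) 436.364ms=6/5b +436.364ms=6/5b
3) 872.727ms=12/5b +436.364ms=6/5b
4) 1309.091ms=18/5b +436.364ms=6/5b
5) 1745.455ms=24/5b +436.364ms=6/5b
6) 2181.818ms=6b +311.688ms=6/7b
7) 2493.506ms=48/7b +311.688ms=6/7b
8) 2805.195ms=54/7b +311.688ms=6/7b
9) 3116.883ms=60/7b +311.688ms=6/7b
10) 3428.571ms=66/7b +311.688ms=6/7b
11) 3740.26ms=72/7b +311.688ms=6/7b
12) 4051.948ms=78/7b +311.688ms=6/7b
13) 4363.636ms=12b +1090.909ms=3b
14) 5454.545ms=15b +1090.909ms=3b
15) 6545.455ms=18b +545.455ms=3/2b
16) 7090.909ms=39/2b +545.455ms=3/2b
17) 7636.364ms=21b +1090.909ms=3b
Σ=24b of 24 (165bpm 6/8) — PASS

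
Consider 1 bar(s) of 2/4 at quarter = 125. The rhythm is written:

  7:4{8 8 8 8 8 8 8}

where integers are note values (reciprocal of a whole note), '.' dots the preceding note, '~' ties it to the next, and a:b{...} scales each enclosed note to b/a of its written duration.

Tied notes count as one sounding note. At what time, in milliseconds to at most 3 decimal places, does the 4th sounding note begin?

note 4 onset = 6/7b = 411.429ms

1. 0.0ms @ 0 + 137.143ms (2/7)
2. 137.143ms @ 2/7 + 137.143ms (2/7)
3. 274.286ms @ 4/7 + 137.143ms (2/7)
4. 411.429ms @ 6/7 + 137.143ms (2/7)
5. 548.571ms @ 8/7 + 137.143ms (2/7)
6. 685.714ms @ 10/7 + 137.143ms (2/7)
7. 822.857ms @ 12/7 + 137.143ms (2/7)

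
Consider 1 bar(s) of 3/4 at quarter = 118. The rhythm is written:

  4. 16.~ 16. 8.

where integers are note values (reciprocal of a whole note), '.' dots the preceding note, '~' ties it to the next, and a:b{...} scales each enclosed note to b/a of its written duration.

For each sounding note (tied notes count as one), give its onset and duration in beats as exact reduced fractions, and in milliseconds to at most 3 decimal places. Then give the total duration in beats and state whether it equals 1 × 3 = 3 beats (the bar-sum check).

1) 0.0ms=0b +762.712ms=3/2b
2) 762.712ms=3/2b +381.356ms=3/4b
3) 1144.068ms=9/4b +381.356ms=3/4b
Σ=3b of 3 (118bpm 3/4) — PASS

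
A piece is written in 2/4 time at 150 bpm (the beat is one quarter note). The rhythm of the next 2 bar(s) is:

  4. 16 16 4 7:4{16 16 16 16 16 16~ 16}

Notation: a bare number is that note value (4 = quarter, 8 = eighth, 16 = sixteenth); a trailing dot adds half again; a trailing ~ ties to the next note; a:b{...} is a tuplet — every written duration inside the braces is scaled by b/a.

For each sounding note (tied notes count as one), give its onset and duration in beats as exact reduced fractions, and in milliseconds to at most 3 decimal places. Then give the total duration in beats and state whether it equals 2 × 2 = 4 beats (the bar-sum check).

1) 0.0ms=0b +600.0ms=3/2b
2) 600.0ms=3/2b +100.0ms=1/4b
3) 700.0ms=7/4b +100.0ms=1/4b
4) 800.0ms=2b +400.0ms=1b
5) 1200.0ms=3b +57.143ms=1/7b
6) 1257.143ms=22/7b +57.143ms=1/7b
7) 1314.286ms=23/7b +57.143ms=1/7b
8) 1371.429ms=24/7b +57.143ms=1/7b
9) 1428.571ms=25/7b +57.143ms=1/7b
10) 1485.714ms=26/7b +114.286ms=2/7b
Σ=4b of 4 (150bpm 2/4) — PASS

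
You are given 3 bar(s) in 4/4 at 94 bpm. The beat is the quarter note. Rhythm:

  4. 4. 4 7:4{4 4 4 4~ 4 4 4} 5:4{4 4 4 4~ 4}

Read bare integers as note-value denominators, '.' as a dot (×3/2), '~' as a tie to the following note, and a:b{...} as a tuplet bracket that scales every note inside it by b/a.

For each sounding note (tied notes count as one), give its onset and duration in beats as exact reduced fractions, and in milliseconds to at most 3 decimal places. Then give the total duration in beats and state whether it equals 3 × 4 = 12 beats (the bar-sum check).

1) 0.0ms=0b +957.447ms=3/2b
2) 957.447ms=3/2b +957.447ms=3/2b
3) 1914.894ms=3b +638.298ms=1b
4) 2553.191ms=4b +364.742ms=4/7b
5) 2917.933ms=32/7b +364.742ms=4/7b
6) 3282.675ms=36/7b +364.742ms=4/7b
7) 3647.416ms=40/7b +729.483ms=8/7b
8) 4376.9ms=48/7b +364.742ms=4/7b
9) 4741.641ms=52/7b +364.742ms=4/7b
10) 5106.383ms=8b +510.638ms=4/5b
11) 5617.021ms=44/5b +510.638ms=4/5b
12) 6127.66ms=48/5b +510.638ms=4/5b
13) 6638.298ms=52/5b +1021.277ms=8/5b
Σ=12b of 12 (94bpm 4/4) — PASS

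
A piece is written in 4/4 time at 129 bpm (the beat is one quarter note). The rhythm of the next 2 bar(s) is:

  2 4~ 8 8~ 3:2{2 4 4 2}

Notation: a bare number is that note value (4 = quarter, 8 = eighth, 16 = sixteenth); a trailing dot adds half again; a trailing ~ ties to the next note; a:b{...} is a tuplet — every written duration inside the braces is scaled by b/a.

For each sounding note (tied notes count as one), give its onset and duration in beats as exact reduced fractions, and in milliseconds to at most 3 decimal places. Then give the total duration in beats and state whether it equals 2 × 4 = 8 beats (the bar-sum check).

1) 0.0ms=0b +930.233ms=2b
2) 930.233ms=2b +697.674ms=3/2b
3) 1627.907ms=7/2b +852.713ms=11/6b
4) 2480.62ms=16/3b +310.078ms=2/3b
5) 2790.698ms=6b +310.078ms=2/3b
6) 3100.775ms=20/3b +620.155ms=4/3b
Σ=8b of 8 (129bpm 4/4) — PASS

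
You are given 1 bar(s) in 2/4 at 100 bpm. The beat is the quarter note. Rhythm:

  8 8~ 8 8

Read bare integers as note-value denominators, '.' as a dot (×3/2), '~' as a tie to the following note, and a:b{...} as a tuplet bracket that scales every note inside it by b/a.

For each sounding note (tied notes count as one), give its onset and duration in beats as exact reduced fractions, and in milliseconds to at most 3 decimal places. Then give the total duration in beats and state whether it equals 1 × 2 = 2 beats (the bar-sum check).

1) 0.0ms=0b +300.0ms=1/2b
2) 300.0ms=1/2b +600.0ms=1b
3) 900.0ms=3/2b +300.0ms=1/2b
Σ=2b of 2 (100bpm 2/4) — PASS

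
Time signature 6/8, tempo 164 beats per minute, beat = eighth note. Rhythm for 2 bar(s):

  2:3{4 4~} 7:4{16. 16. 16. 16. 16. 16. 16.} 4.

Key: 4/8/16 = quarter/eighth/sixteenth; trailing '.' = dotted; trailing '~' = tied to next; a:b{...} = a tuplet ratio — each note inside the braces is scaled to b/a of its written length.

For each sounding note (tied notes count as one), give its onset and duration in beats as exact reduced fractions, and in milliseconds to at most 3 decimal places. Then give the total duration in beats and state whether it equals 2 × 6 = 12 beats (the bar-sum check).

1) 0.0ms=0b +1097.561ms=3b
2) 1097.561ms=3b +1254.355ms=24/7b
3) 2351.916ms=45/7b +156.794ms=3/7b
4) 2508.711ms=48/7b +156.794ms=3/7b
5) 2665.505ms=51/7b +156.794ms=3/7b
6) 2822.3ms=54/7b +156.794ms=3/7b
7) 2979.094ms=57/7b +156.794ms=3/7b
8) 3135.889ms=60/7b +156.794ms=3/7b
9) 3292.683ms=9b +1097.561ms=3b
Σ=12b of 12 (164bpm 6/8) — PASS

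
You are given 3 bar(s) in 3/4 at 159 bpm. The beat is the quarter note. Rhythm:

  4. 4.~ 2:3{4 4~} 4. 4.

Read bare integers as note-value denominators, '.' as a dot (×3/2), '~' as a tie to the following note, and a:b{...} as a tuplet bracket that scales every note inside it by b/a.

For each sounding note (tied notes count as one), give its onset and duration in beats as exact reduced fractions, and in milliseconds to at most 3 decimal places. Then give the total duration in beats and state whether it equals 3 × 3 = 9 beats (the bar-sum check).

1) 0.0ms=0b +566.038ms=3/2b
2) 566.038ms=3/2b +1132.075ms=3b
3) 1698.113ms=9/2b +1132.075ms=3b
4) 2830.189ms=15/2b +566.038ms=3/2b
Σ=9b of 9 (159bpm 3/4) — PASS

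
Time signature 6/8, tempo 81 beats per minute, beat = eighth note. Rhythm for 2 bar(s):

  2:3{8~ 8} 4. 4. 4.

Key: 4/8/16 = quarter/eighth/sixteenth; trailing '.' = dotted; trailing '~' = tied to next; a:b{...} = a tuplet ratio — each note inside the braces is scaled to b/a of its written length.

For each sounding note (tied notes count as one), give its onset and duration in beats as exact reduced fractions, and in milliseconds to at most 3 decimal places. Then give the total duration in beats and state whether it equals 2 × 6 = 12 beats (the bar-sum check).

1) 0.0ms=0b +2222.222ms=3b
2) 2222.222ms=3b +2222.222ms=3b
3) 4444.444ms=6b +2222.222ms=3b
4) 6666.667ms=9b +2222.222ms=3b
Σ=12b of 12 (81bpm 6/8) — PASS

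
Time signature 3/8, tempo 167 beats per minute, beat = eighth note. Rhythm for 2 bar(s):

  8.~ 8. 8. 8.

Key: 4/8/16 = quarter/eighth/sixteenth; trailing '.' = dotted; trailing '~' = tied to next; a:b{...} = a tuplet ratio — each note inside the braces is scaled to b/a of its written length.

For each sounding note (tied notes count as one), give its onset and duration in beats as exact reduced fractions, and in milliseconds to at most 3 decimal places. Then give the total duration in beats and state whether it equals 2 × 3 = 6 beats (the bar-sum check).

1) 0.0ms=0b +1077.844ms=3b
2) 1077.844ms=3b +538.922ms=3/2b
3) 1616.766ms=9/2b +538.922ms=3/2b
Σ=6b of 6 (167bpm 3/8) — PASS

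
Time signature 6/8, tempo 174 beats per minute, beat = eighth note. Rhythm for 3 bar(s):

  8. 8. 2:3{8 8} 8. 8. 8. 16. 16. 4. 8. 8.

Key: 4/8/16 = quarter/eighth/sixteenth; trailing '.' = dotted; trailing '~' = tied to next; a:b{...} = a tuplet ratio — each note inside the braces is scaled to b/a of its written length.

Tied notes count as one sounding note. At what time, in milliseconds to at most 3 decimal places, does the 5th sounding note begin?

note 5 onset = 6b = 2068.966ms

1. 0.0ms @ 0 + 517.241ms (3/2)
2. 517.241ms @ 3/2 + 517.241ms (3/2)
3. 1034.483ms @ 3 + 517.241ms (3/2)
4. 1551.724ms @ 9/2 + 517.241ms (3/2)
5. 2068.966ms @ 6 + 517.241ms (3/2)
6. 2586.207ms @ 15/2 + 517.241ms (3/2)
7. 3103.448ms @ 9 + 517.241ms (3/2)
8. 3620.69ms @ 21/2 + 258.621ms (3/4)
9. 3879.31ms @ 45/4 + 258.621ms (3/4)
10. 4137.931ms @ 12 + 1034.483ms (3)
11. 5172.414ms @ 15 + 517.241ms (3/2)
12. 5689.655ms @ 33/2 + 517.241ms (3/2)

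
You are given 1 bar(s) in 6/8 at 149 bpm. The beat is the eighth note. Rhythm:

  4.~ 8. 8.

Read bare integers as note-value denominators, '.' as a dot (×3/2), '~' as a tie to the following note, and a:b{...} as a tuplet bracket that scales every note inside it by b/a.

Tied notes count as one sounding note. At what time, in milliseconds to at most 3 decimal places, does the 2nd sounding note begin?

note 2 onset = 9/2b = 1812.081ms

1. 0.0ms @ 0 + 1812.081ms (9/2)
2. 1812.081ms @ 9/2 + 604.027ms (3/2)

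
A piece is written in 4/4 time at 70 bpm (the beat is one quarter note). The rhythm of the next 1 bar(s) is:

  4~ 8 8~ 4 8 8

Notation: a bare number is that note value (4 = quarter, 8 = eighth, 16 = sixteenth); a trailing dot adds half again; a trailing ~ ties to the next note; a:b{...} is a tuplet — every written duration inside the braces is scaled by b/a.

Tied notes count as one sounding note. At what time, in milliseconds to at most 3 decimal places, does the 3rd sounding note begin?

note 3 onset = 3b = 2571.429ms

1. 0.0ms @ 0 + 1285.714ms (3/2)
2. 1285.714ms @ 3/2 + 1285.714ms (3/2)
3. 2571.429ms @ 3 + 428.571ms (1/2)
4. 3000.0ms @ 7/2 + 428.571ms (1/2)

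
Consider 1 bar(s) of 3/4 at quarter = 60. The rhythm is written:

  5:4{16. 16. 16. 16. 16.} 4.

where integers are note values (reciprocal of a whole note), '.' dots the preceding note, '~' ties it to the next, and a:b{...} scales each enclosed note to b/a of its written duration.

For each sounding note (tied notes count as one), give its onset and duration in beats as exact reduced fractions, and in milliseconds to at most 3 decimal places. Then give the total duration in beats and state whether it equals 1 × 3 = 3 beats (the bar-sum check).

1) 0.0ms=0b +300.0ms=3/10b
2) 300.0ms=3/10b +300.0ms=3/10b
3) 600.0ms=3/5b +300.0ms=3/10b
4) 900.0ms=9/10b +300.0ms=3/10b
5) 1200.0ms=6/5b +300.0ms=3/10b
6) 1500.0ms=3/2b +1500.0ms=3/2b
Σ=3b of 3 (60bpm 3/4) — PASS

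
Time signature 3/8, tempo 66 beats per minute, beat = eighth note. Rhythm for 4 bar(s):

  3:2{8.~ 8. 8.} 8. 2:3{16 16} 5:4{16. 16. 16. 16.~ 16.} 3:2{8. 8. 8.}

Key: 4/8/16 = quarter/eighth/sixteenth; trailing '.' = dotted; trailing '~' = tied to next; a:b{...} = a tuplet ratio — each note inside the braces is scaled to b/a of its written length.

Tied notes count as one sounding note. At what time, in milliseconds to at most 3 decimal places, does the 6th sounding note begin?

note 6 onset = 6b = 5454.545ms

1. 0.0ms @ 0 + 1818.182ms (2)
2. 1818.182ms @ 2 + 909.091ms (1)
3. 2727.273ms @ 3 + 1363.636ms (3/2)
4. 4090.909ms @ 9/2 + 681.818ms (3/4)
5. 4772.727ms @ 21/4 + 681.818ms (3/4)
6. 5454.545ms @ 6 + 545.455ms (3/5)
7. 6000.0ms @ 33/5 + 545.455ms (3/5)
8. 6545.455ms @ 36/5 + 545.455ms (3/5)
9. 7090.909ms @ 39/5 + 1090.909ms (6/5)
10. 8181.818ms @ 9 + 909.091ms (1)
11. 9090.909ms @ 10 + 909.091ms (1)
12. 10000.0ms @ 11 + 909.091ms (1)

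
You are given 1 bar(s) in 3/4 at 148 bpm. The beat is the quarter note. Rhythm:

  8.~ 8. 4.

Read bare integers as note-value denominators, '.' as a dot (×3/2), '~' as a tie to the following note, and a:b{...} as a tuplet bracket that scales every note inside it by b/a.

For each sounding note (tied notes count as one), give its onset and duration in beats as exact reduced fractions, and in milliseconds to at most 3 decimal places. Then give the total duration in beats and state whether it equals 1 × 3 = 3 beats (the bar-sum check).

1) 0.0ms=0b +608.108ms=3/2b
2) 608.108ms=3/2b +608.108ms=3/2b
Σ=3b of 3 (148bpm 3/4) — PASS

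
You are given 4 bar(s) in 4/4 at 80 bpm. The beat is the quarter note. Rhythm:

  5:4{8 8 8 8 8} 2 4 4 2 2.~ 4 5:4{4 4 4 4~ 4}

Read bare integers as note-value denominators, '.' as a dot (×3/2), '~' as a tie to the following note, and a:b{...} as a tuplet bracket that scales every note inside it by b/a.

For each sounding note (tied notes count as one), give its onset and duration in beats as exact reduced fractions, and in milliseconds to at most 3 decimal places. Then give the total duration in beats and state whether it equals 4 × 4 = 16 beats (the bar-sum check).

1) 0.0ms=0b +300.0ms=2/5b
2) 300.0ms=2/5b +300.0ms=2/5b
3) 600.0ms=4/5b +300.0ms=2/5b
4) 900.0ms=6/5b +300.0ms=2/5b
5) 1200.0ms=8/5b +300.0ms=2/5b
6) 1500.0ms=2b +1500.0ms=2b
7) 3000.0ms=4b +750.0ms=1b
8) 3750.0ms=5b +750.0ms=1b
9) 4500.0ms=6b +1500.0ms=2b
10) 6000.0ms=8b +3000.0ms=4b
11) 9000.0ms=12b +600.0ms=4/5b
12) 9600.0ms=64/5b +600.0ms=4/5b
13) 10200.0ms=68/5b +600.0ms=4/5b
14) 10800.0ms=72/5b +1200.0ms=8/5b
Σ=16b of 16 (80bpm 4/4) — PASS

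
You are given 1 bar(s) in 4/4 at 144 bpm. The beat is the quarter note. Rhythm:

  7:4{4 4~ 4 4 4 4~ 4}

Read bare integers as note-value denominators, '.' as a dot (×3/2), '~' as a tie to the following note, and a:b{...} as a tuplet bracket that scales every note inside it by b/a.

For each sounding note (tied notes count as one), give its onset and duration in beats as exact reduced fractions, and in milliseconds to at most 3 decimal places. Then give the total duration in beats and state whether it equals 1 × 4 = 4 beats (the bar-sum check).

1) 0.0ms=0b +238.095ms=4/7b
2) 238.095ms=4/7b +476.19ms=8/7b
3) 714.286ms=12/7b +238.095ms=4/7b
4) 952.381ms=16/7b +238.095ms=4/7b
5) 1190.476ms=20/7b +476.19ms=8/7b
Σ=4b of 4 (144bpm 4/4) — PASS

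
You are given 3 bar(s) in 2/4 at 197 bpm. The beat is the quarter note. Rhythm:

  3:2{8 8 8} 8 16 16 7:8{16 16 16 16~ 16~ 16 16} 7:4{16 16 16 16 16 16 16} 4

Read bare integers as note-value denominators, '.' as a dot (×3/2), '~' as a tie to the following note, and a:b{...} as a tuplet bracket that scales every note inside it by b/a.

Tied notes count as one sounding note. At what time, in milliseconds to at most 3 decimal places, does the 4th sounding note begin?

1. 0.0ms @ 0 + 101.523ms (1/3)
2. 101.523ms @ 1/3 + 101.523ms (1/3)
3. 203.046ms @ 2/3 + 101.523ms (1/3)
4. 304.569ms @ 1 + 152.284ms (1/2)
5. 456.853ms @ 3/2 + 76.142ms (1/4)
6. 532.995ms @ 7/4 + 76.142ms (1/4)
7. 609.137ms @ 2 + 87.02ms (2/7)
8. 696.157ms @ 16/7 + 87.02ms (2/7)
9. 783.176ms @ 18/7 + 87.02ms (2/7)
10. 870.196ms @ 20/7 + 261.059ms (6/7)
11. 1131.255ms @ 26/7 + 87.02ms (2/7)
12. 1218.274ms @ 4 + 43.51ms (1/7)
13. 1261.784ms @ 29/7 + 43.51ms (1/7)
14. 1305.294ms @ 30/7 + 43.51ms (1/7)
15. 1348.803ms @ 31/7 + 43.51ms (1/7)
16. 1392.313ms @ 32/7 + 43.51ms (1/7)
17. 1435.823ms @ 33/7 + 43.51ms (1/7)
18. 1479.333ms @ 34/7 + 43.51ms (1/7)
19. 1522.843ms @ 5 + 304.569ms (1)

note 4 onset = 1b = 304.569ms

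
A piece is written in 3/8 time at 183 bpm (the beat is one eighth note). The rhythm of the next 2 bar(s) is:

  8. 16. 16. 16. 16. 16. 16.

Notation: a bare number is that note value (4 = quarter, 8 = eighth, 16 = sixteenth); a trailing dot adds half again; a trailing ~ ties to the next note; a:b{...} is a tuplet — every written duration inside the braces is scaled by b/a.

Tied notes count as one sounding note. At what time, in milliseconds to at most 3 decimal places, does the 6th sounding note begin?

1. 0.0ms @ 0 + 491.803ms (3/2)
2. 491.803ms @ 3/2 + 245.902ms (3/4)
3. 737.705ms @ 9/4 + 245.902ms (3/4)
4. 983.607ms @ 3 + 245.902ms (3/4)
5. 1229.508ms @ 15/4 + 245.902ms (3/4)
6. 1475.41ms @ 9/2 + 245.902ms (3/4)
7. 1721.311ms @ 21/4 + 245.902ms (3/4)

note 6 onset = 9/2b = 1475.41ms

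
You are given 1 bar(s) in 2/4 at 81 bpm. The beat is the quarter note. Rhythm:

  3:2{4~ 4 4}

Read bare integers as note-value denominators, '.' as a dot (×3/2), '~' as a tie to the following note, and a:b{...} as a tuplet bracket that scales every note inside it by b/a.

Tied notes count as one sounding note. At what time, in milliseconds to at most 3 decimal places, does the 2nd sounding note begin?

1. 0.0ms @ 0 + 987.654ms (4/3)
2. 987.654ms @ 4/3 + 493.827ms (2/3)

note 2 onset = 4/3b = 987.654ms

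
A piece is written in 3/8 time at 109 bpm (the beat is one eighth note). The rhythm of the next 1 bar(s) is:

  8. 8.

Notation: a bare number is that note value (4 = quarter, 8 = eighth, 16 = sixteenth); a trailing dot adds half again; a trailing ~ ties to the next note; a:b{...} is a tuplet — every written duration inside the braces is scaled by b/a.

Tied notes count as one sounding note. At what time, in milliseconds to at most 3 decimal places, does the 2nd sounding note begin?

1. 0.0ms @ 0 + 825.688ms (3/2)
2. 825.688ms @ 3/2 + 825.688ms (3/2)

note 2 onset = 3/2b = 825.688ms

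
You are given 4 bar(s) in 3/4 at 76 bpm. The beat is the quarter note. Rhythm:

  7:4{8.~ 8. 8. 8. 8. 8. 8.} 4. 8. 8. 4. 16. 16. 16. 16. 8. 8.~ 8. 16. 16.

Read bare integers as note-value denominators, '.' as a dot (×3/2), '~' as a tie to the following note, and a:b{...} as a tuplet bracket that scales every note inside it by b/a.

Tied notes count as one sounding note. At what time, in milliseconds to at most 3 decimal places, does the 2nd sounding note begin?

1. 0.0ms @ 0 + 676.692ms (6/7)
2. 676.692ms @ 6/7 + 338.346ms (3/7)
3. 1015.038ms @ 9/7 + 338.346ms (3/7)
4. 1353.383ms @ 12/7 + 338.346ms (3/7)
5. 1691.729ms @ 15/7 + 338.346ms (3/7)
6. 2030.075ms @ 18/7 + 338.346ms (3/7)
7. 2368.421ms @ 3 + 1184.211ms (3/2)
8. 3552.632ms @ 9/2 + 592.105ms (3/4)
9. 4144.737ms @ 21/4 + 592.105ms (3/4)
10. 4736.842ms @ 6 + 1184.211ms (3/2)
11. 5921.053ms @ 15/2 + 296.053ms (3/8)
12. 6217.105ms @ 63/8 + 296.053ms (3/8)
13. 6513.158ms @ 33/4 + 296.053ms (3/8)
14. 6809.211ms @ 69/8 + 296.053ms (3/8)
15. 7105.263ms @ 9 + 592.105ms (3/4)
16. 7697.368ms @ 39/4 + 1184.211ms (3/2)
17. 8881.579ms @ 45/4 + 296.053ms (3/8)
18. 9177.632ms @ 93/8 + 296.053ms (3/8)

note 2 onset = 6/7b = 676.692ms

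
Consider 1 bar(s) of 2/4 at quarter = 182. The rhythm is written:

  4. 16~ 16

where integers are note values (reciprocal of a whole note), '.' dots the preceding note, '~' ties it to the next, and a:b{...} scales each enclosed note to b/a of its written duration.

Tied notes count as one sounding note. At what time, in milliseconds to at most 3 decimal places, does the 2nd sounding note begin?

1. 0.0ms @ 0 + 494.505ms (3/2)
2. 494.505ms @ 3/2 + 164.835ms (1/2)

note 2 onset = 3/2b = 494.505ms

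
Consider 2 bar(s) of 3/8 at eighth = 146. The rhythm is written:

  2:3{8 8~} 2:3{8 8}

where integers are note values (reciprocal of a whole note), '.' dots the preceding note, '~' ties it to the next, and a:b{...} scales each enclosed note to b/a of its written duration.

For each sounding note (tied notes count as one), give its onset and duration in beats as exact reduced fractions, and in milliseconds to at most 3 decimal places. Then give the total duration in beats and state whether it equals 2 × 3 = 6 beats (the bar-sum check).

1) 0.0ms=0b +616.438ms=3/2b
2) 616.438ms=3/2b +1232.877ms=3b
3) 1849.315ms=9/2b +616.438ms=3/2b
Σ=6b of 6 (146bpm 3/8) — PASS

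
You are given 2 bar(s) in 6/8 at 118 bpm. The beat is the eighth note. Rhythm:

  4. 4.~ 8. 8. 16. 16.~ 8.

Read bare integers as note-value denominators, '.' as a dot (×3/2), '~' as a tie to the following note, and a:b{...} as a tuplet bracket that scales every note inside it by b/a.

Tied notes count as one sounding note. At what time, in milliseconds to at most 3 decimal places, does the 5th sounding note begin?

note 5 onset = 39/4b = 4957.627ms

1. 0.0ms @ 0 + 1525.424ms (3)
2. 1525.424ms @ 3 + 2288.136ms (9/2)
3. 3813.559ms @ 15/2 + 762.712ms (3/2)
4. 4576.271ms @ 9 + 381.356ms (3/4)
5. 4957.627ms @ 39/4 + 1144.068ms (9/4)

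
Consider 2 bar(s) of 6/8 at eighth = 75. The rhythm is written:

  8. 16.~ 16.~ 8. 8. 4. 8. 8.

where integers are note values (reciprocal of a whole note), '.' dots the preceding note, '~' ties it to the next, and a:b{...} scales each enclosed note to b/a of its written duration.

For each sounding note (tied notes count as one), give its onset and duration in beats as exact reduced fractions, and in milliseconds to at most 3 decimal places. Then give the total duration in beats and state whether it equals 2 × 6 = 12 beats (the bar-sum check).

1) 0.0ms=0b +1200.0ms=3/2b
2) 1200.0ms=3/2b +2400.0ms=3b
3) 3600.0ms=9/2b +1200.0ms=3/2b
4) 4800.0ms=6b +2400.0ms=3b
5) 7200.0ms=9b +1200.0ms=3/2b
6) 8400.0ms=21/2b +1200.0ms=3/2b
Σ=12b of 12 (75bpm 6/8) — PASS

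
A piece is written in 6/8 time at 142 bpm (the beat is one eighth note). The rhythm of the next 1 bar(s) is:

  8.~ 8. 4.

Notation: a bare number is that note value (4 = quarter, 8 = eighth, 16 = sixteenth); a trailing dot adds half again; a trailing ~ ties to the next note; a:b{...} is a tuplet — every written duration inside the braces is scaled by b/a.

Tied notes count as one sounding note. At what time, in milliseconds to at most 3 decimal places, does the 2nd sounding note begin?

1. 0.0ms @ 0 + 1267.606ms (3)
2. 1267.606ms @ 3 + 1267.606ms (3)

note 2 onset = 3b = 1267.606ms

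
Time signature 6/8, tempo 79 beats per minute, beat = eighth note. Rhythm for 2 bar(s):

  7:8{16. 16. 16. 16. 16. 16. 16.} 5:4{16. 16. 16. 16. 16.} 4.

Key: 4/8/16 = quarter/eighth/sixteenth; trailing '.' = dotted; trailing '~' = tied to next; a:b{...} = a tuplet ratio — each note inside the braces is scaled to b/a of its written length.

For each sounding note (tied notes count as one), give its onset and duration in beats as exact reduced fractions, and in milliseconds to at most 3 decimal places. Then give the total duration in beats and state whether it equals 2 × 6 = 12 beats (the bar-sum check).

1) 0.0ms=0b +650.995ms=6/7b
2) 650.995ms=6/7b +650.995ms=6/7b
3) 1301.989ms=12/7b +650.995ms=6/7b
4) 1952.984ms=18/7b +650.995ms=6/7b
5) 2603.978ms=24/7b +650.995ms=6/7b
6) 3254.973ms=30/7b +650.995ms=6/7b
7) 3905.967ms=36/7b +650.995ms=6/7b
8) 4556.962ms=6b +455.696ms=3/5b
9) 5012.658ms=33/5b +455.696ms=3/5b
10) 5468.354ms=36/5b +455.696ms=3/5b
11) 5924.051ms=39/5b +455.696ms=3/5b
12) 6379.747ms=42/5b +455.696ms=3/5b
13) 6835.443ms=9b +2278.481ms=3b
Σ=12b of 12 (79bpm 6/8) — PASS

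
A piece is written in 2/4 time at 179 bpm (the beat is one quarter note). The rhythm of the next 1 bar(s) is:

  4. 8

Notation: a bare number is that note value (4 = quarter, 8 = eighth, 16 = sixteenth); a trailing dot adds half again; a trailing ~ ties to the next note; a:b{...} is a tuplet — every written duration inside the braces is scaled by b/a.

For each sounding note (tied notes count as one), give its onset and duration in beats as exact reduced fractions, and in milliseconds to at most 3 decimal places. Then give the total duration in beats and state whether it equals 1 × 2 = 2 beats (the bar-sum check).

1) 0.0ms=0b +502.793ms=3/2b
2) 502.793ms=3/2b +167.598ms=1/2b
Σ=2b of 2 (179bpm 2/4) — PASS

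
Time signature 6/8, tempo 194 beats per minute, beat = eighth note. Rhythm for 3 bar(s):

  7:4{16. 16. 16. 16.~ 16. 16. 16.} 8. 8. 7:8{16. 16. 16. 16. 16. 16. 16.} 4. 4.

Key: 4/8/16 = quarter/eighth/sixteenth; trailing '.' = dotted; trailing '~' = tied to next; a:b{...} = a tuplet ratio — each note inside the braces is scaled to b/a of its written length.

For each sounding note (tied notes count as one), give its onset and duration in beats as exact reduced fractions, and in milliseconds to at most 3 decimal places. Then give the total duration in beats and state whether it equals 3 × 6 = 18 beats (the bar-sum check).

1) 0.0ms=0b +132.548ms=3/7b
2) 132.548ms=3/7b +132.548ms=3/7b
3) 265.096ms=6/7b +132.548ms=3/7b
4) 397.644ms=9/7b +265.096ms=6/7b
5) 662.739ms=15/7b +132.548ms=3/7b
6) 795.287ms=18/7b +132.548ms=3/7b
7) 927.835ms=3b +463.918ms=3/2b
8) 1391.753ms=9/2b +463.918ms=3/2b
9) 1855.67ms=6b +265.096ms=6/7b
10) 2120.766ms=48/7b +265.096ms=6/7b
11) 2385.862ms=54/7b +265.096ms=6/7b
12) 2650.957ms=60/7b +265.096ms=6/7b
13) 2916.053ms=66/7b +265.096ms=6/7b
14) 3181.149ms=72/7b +265.096ms=6/7b
15) 3446.244ms=78/7b +265.096ms=6/7b
16) 3711.34ms=12b +927.835ms=3b
17) 4639.175ms=15b +927.835ms=3b
Σ=18b of 18 (194bpm 6/8) — PASS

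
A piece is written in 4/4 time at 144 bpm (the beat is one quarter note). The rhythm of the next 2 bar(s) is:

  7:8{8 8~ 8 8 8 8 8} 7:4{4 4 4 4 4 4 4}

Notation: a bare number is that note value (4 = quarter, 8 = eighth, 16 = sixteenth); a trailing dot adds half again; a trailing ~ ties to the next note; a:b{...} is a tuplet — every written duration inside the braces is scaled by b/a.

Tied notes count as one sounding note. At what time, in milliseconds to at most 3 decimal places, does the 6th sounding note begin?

1. 0.0ms @ 0 + 238.095ms (4/7)
2. 238.095ms @ 4/7 + 476.19ms (8/7)
3. 714.286ms @ 12/7 + 238.095ms (4/7)
4. 952.381ms @ 16/7 + 238.095ms (4/7)
5. 1190.476ms @ 20/7 + 238.095ms (4/7)
6. 1428.571ms @ 24/7 + 238.095ms (4/7)
7. 1666.667ms @ 4 + 238.095ms (4/7)
8. 1904.762ms @ 32/7 + 238.095ms (4/7)
9. 2142.857ms @ 36/7 + 238.095ms (4/7)
10. 2380.952ms @ 40/7 + 238.095ms (4/7)
11. 2619.048ms @ 44/7 + 238.095ms (4/7)
12. 2857.143ms @ 48/7 + 238.095ms (4/7)
13. 3095.238ms @ 52/7 + 238.095ms (4/7)

note 6 onset = 24/7b = 1428.571ms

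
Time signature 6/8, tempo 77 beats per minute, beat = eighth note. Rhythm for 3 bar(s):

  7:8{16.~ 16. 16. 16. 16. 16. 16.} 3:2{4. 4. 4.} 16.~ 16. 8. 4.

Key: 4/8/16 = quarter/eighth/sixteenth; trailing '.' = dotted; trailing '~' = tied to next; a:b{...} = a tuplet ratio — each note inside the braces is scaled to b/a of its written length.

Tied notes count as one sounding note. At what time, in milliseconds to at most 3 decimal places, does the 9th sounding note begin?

note 9 onset = 10b = 7792.208ms

1. 0.0ms @ 0 + 1335.807ms (12/7)
2. 1335.807ms @ 12/7 + 667.904ms (6/7)
3. 2003.711ms @ 18/7 + 667.904ms (6/7)
4. 2671.614ms @ 24/7 + 667.904ms (6/7)
5. 3339.518ms @ 30/7 + 667.904ms (6/7)
6. 4007.421ms @ 36/7 + 667.904ms (6/7)
7. 4675.325ms @ 6 + 1558.442ms (2)
8. 6233.766ms @ 8 + 1558.442ms (2)
9. 7792.208ms @ 10 + 1558.442ms (2)
10. 9350.649ms @ 12 + 1168.831ms (3/2)
11. 10519.481ms @ 27/2 + 1168.831ms (3/2)
12. 11688.312ms @ 15 + 2337.662ms (3)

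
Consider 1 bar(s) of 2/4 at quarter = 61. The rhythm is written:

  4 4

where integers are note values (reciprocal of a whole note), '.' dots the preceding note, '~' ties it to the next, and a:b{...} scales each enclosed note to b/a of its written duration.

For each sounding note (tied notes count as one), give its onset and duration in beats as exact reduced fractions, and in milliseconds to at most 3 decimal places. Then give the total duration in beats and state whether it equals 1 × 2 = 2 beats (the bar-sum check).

1) 0.0ms=0b +983.607ms=1b
2) 983.607ms=1b +983.607ms=1b
Σ=2b of 2 (61bpm 2/4) — PASS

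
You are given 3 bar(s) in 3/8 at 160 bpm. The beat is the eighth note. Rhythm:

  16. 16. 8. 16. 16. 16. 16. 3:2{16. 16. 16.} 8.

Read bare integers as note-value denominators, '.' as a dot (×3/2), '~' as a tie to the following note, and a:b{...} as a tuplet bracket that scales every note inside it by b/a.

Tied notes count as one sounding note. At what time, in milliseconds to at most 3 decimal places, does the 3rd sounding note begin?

1. 0.0ms @ 0 + 281.25ms (3/4)
2. 281.25ms @ 3/4 + 281.25ms (3/4)
3. 562.5ms @ 3/2 + 562.5ms (3/2)
4. 1125.0ms @ 3 + 281.25ms (3/4)
5. 1406.25ms @ 15/4 + 281.25ms (3/4)
6. 1687.5ms @ 9/2 + 281.25ms (3/4)
7. 1968.75ms @ 21/4 + 281.25ms (3/4)
8. 2250.0ms @ 6 + 187.5ms (1/2)
9. 2437.5ms @ 13/2 + 187.5ms (1/2)
10. 2625.0ms @ 7 + 187.5ms (1/2)
11. 2812.5ms @ 15/2 + 562.5ms (3/2)

note 3 onset = 3/2b = 562.5ms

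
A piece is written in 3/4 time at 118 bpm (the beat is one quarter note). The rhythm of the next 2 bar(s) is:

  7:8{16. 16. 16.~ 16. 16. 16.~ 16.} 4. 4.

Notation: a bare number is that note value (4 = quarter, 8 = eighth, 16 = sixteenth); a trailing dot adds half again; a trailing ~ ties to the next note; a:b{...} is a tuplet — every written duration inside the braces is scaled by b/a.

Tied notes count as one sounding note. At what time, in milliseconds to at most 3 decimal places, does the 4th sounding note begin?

1. 0.0ms @ 0 + 217.918ms (3/7)
2. 217.918ms @ 3/7 + 217.918ms (3/7)
3. 435.835ms @ 6/7 + 435.835ms (6/7)
4. 871.671ms @ 12/7 + 217.918ms (3/7)
5. 1089.588ms @ 15/7 + 435.835ms (6/7)
6. 1525.424ms @ 3 + 762.712ms (3/2)
7. 2288.136ms @ 9/2 + 762.712ms (3/2)

note 4 onset = 12/7b = 871.671ms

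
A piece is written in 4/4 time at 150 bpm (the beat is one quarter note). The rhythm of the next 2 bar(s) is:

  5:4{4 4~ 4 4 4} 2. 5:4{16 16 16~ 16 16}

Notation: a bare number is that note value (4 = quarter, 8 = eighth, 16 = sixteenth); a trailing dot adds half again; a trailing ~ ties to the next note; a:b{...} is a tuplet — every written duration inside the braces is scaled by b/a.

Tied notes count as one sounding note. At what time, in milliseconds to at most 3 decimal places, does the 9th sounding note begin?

note 9 onset = 39/5b = 3120.0ms

1. 0.0ms @ 0 + 320.0ms (4/5)
2. 320.0ms @ 4/5 + 640.0ms (8/5)
3. 960.0ms @ 12/5 + 320.0ms (4/5)
4. 1280.0ms @ 16/5 + 320.0ms (4/5)
5. 1600.0ms @ 4 + 1200.0ms (3)
6. 2800.0ms @ 7 + 80.0ms (1/5)
7. 2880.0ms @ 36/5 + 80.0ms (1/5)
8. 2960.0ms @ 37/5 + 160.0ms (2/5)
9. 3120.0ms @ 39/5 + 80.0ms (1/5)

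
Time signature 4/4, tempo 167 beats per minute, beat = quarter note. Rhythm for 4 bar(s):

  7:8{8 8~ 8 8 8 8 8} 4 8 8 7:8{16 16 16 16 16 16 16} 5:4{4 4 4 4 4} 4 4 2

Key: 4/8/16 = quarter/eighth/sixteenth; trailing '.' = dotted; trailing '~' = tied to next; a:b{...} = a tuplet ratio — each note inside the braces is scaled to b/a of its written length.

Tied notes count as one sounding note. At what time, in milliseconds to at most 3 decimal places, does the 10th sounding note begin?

note 10 onset = 6b = 2155.689ms

1. 0.0ms @ 0 + 205.304ms (4/7)
2. 205.304ms @ 4/7 + 410.607ms (8/7)
3. 615.911ms @ 12/7 + 205.304ms (4/7)
4. 821.215ms @ 16/7 + 205.304ms (4/7)
5. 1026.518ms @ 20/7 + 205.304ms (4/7)
6. 1231.822ms @ 24/7 + 205.304ms (4/7)
7. 1437.126ms @ 4 + 359.281ms (1)
8. 1796.407ms @ 5 + 179.641ms (1/2)
9. 1976.048ms @ 11/2 + 179.641ms (1/2)
10. 2155.689ms @ 6 + 102.652ms (2/7)
11. 2258.34ms @ 44/7 + 102.652ms (2/7)
12. 2360.992ms @ 46/7 + 102.652ms (2/7)
13. 2463.644ms @ 48/7 + 102.652ms (2/7)
14. 2566.296ms @ 50/7 + 102.652ms (2/7)
15. 2668.948ms @ 52/7 + 102.652ms (2/7)
16. 2771.6ms @ 54/7 + 102.652ms (2/7)
17. 2874.251ms @ 8 + 287.425ms (4/5)
18. 3161.677ms @ 44/5 + 287.425ms (4/5)
19. 3449.102ms @ 48/5 + 287.425ms (4/5)
20. 3736.527ms @ 52/5 + 287.425ms (4/5)
21. 4023.952ms @ 56/5 + 287.425ms (4/5)
22. 4311.377ms @ 12 + 359.281ms (1)
23. 4670.659ms @ 13 + 359.281ms (1)
24. 5029.94ms @ 14 + 718.563ms (2)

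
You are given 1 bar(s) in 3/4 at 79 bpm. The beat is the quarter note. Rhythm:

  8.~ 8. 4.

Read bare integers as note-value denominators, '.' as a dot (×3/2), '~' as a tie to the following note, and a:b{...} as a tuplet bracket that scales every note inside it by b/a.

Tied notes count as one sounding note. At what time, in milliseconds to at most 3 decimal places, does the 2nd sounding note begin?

note 2 onset = 3/2b = 1139.241ms

1. 0.0ms @ 0 + 1139.241ms (3/2)
2. 1139.241ms @ 3/2 + 1139.241ms (3/2)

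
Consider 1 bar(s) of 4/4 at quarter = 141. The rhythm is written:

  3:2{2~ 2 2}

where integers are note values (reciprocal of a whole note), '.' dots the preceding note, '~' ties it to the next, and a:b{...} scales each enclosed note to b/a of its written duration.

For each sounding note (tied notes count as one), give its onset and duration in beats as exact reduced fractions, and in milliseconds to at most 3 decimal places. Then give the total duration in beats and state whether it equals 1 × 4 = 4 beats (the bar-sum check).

1) 0.0ms=0b +1134.752ms=8/3b
2) 1134.752ms=8/3b +567.376ms=4/3b
Σ=4b of 4 (141bpm 4/4) — PASS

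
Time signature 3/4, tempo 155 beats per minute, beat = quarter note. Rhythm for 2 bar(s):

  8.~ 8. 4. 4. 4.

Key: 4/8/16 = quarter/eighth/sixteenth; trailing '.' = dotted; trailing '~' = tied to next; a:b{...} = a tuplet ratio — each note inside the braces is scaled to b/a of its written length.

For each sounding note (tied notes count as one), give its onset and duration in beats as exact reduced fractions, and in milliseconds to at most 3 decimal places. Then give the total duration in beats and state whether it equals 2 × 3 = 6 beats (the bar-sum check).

1) 0.0ms=0b +580.645ms=3/2b
2) 580.645ms=3/2b +580.645ms=3/2b
3) 1161.29ms=3b +580.645ms=3/2b
4) 1741.935ms=9/2b +580.645ms=3/2b
Σ=6b of 6 (155bpm 3/4) — PASS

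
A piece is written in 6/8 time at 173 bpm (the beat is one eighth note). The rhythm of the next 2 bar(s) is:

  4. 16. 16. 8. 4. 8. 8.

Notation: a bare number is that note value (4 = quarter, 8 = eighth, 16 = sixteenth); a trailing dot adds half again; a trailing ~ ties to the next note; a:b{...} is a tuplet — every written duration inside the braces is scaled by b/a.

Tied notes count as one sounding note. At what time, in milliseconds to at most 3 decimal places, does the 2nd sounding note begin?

note 2 onset = 3b = 1040.462ms

1. 0.0ms @ 0 + 1040.462ms (3)
2. 1040.462ms @ 3 + 260.116ms (3/4)
3. 1300.578ms @ 15/4 + 260.116ms (3/4)
4. 1560.694ms @ 9/2 + 520.231ms (3/2)
5. 2080.925ms @ 6 + 1040.462ms (3)
6. 3121.387ms @ 9 + 520.231ms (3/2)
7. 3641.618ms @ 21/2 + 520.231ms (3/2)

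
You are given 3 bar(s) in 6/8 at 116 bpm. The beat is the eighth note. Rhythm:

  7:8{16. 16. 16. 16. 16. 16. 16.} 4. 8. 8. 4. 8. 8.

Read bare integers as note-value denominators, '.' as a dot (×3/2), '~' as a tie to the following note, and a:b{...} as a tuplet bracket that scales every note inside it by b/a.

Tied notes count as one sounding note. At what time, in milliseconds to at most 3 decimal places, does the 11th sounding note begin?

note 11 onset = 12b = 6206.897ms

1. 0.0ms @ 0 + 443.35ms (6/7)
2. 443.35ms @ 6/7 + 443.35ms (6/7)
3. 886.7ms @ 12/7 + 443.35ms (6/7)
4. 1330.049ms @ 18/7 + 443.35ms (6/7)
5. 1773.399ms @ 24/7 + 443.35ms (6/7)
6. 2216.749ms @ 30/7 + 443.35ms (6/7)
7. 2660.099ms @ 36/7 + 443.35ms (6/7)
8. 3103.448ms @ 6 + 1551.724ms (3)
9. 4655.172ms @ 9 + 775.862ms (3/2)
10. 5431.034ms @ 21/2 + 775.862ms (3/2)
11. 6206.897ms @ 12 + 1551.724ms (3)
12. 7758.621ms @ 15 + 775.862ms (3/2)
13. 8534.483ms @ 33/2 + 775.862ms (3/2)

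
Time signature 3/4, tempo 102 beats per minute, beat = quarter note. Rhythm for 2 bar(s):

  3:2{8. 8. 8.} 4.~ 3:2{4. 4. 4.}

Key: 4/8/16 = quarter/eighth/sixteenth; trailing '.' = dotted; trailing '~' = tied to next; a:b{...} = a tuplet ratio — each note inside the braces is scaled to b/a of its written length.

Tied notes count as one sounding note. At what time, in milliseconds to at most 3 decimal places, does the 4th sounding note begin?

note 4 onset = 3/2b = 882.353ms

1. 0.0ms @ 0 + 294.118ms (1/2)
2. 294.118ms @ 1/2 + 294.118ms (1/2)
3. 588.235ms @ 1 + 294.118ms (1/2)
4. 882.353ms @ 3/2 + 1470.588ms (5/2)
5. 2352.941ms @ 4 + 588.235ms (1)
6. 2941.176ms @ 5 + 588.235ms (1)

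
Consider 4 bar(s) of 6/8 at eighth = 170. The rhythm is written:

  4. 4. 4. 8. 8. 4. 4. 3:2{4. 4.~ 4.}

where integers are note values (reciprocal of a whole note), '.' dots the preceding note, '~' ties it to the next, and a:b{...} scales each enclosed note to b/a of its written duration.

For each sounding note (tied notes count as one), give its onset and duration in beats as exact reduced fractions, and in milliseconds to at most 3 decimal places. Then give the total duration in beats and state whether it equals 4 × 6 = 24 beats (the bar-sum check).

1) 0.0ms=0b +1058.824ms=3b
2) 1058.824ms=3b +1058.824ms=3b
3) 2117.647ms=6b +1058.824ms=3b
4) 3176.471ms=9b +529.412ms=3/2b
5) 3705.882ms=21/2b +529.412ms=3/2b
6) 4235.294ms=12b +1058.824ms=3b
7) 5294.118ms=15b +1058.824ms=3b
8) 6352.941ms=18b +705.882ms=2b
9) 7058.824ms=20b +1411.765ms=4b
Σ=24b of 24 (170bpm 6/8) — PASS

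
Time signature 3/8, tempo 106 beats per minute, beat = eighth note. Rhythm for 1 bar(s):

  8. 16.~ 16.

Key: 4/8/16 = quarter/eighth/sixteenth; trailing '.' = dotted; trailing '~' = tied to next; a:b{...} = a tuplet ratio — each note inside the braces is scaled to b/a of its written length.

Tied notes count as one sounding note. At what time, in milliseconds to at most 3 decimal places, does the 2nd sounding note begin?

note 2 onset = 3/2b = 849.057ms

1. 0.0ms @ 0 + 849.057ms (3/2)
2. 849.057ms @ 3/2 + 849.057ms (3/2)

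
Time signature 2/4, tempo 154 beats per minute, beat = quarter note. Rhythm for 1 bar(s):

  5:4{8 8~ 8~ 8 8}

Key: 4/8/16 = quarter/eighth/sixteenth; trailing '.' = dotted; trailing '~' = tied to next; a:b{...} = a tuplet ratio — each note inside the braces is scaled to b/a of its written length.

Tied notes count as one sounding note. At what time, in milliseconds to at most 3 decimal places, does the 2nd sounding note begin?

note 2 onset = 2/5b = 155.844ms

1. 0.0ms @ 0 + 155.844ms (2/5)
2. 155.844ms @ 2/5 + 467.532ms (6/5)
3. 623.377ms @ 8/5 + 155.844ms (2/5)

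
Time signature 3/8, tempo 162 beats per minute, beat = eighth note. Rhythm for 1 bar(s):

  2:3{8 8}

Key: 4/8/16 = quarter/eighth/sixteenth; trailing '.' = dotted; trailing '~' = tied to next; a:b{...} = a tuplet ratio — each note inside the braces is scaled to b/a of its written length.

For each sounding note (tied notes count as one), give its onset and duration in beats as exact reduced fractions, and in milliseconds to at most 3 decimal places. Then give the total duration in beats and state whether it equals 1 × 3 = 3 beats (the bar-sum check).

1) 0.0ms=0b +555.556ms=3/2b
2) 555.556ms=3/2b +555.556ms=3/2b
Σ=3b of 3 (162bpm 3/8) — PASS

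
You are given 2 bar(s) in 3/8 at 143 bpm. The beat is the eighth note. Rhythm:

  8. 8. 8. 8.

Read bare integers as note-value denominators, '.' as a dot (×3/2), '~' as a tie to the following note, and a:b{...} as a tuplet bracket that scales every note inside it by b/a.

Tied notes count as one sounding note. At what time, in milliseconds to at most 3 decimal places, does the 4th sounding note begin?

1. 0.0ms @ 0 + 629.371ms (3/2)
2. 629.371ms @ 3/2 + 629.371ms (3/2)
3. 1258.741ms @ 3 + 629.371ms (3/2)
4. 1888.112ms @ 9/2 + 629.371ms (3/2)

note 4 onset = 9/2b = 1888.112ms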